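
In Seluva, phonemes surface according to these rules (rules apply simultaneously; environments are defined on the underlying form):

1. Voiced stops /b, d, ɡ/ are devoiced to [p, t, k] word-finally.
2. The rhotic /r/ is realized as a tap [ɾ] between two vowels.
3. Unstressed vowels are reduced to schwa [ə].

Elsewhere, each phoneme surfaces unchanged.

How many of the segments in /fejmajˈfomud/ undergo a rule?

4

Segments that undergo a rule: /e/ → [ə] (rule 3); /a/ → [ə] (rule 3); /u/ → [ə] (rule 3); /d/ → [t] (rule 1).
All other segments surface unchanged.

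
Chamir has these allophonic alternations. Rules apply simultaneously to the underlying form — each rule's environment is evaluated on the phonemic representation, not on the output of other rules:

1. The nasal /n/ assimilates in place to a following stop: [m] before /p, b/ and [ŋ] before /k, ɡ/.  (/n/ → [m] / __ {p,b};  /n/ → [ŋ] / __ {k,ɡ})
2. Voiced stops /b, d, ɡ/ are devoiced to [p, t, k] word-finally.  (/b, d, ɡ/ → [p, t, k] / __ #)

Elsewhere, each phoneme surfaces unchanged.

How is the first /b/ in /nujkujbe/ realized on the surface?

/b/ (between /j/ and /e/) fails the environment for rule 2, so it stays [b].

[b]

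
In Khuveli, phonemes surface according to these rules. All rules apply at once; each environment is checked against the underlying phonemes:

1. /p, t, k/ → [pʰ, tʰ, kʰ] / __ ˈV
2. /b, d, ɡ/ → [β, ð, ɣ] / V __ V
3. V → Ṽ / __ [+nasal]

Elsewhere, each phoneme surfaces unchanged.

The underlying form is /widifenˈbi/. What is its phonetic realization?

[wiðifẽnˈbi]

/w/ (word-initial): no rule targets it → [w].
/i/ — between /w/ and /d/; rule 3 does not apply here → [i].
/d/ meets the environment for rule 2 (between two vowels) → [ð].
/i/ (between /d/ and /f/) is in the target of rule 3 but the environment (before a nasal consonant) is not met → [i].
/f/ (between /i/ and /e/): no rule targets it → [f].
/e/ — between /f/ and /n/, before a nasal consonant — surfaces as [ẽ] (rule 3).
/n/ — not in any rule's target class → [n].
/b/ — between /n/ and /i/; rule 2 does not apply here → [b].
/i/ — word-final; rule 3 does not apply here → [i].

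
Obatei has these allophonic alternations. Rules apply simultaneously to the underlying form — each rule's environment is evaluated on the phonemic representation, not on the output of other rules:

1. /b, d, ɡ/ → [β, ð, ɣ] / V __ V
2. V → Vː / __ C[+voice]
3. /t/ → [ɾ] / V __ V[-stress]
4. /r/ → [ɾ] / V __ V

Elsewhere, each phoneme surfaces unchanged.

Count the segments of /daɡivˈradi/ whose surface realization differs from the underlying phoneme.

Segments that undergo a rule: /a/ → [aː] (rule 2); /ɡ/ → [ɣ] (rule 1); /i/ → [iː] (rule 2); /a/ → [aː] (rule 2); /d/ → [ð] (rule 1).
All other segments surface unchanged.

5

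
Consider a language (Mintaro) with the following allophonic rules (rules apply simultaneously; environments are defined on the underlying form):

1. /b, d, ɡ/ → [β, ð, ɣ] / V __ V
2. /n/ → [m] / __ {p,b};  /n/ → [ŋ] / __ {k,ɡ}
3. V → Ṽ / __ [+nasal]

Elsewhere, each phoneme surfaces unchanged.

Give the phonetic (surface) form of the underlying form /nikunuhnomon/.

[nikũnuhnõmõn]

/n/ (word-initial) is in the target of rule 2 but the environment (before a labial or velar stop) is not met → [n].
/i/ (between /n/ and /k/) is in the target of rule 3 but the environment (before a nasal consonant) is not met → [i].
/k/ stays [k].
/u/ (between /k/ and /n/): before a nasal consonant, so rule 3 applies → [ũ].
/n/ (between /u/ and /u/) fails the environment for rule 2, so it stays [n].
/u/ — between /n/ and /h/; rule 3 does not apply here → [u].
/h/ (between /u/ and /n/): no rule targets it → [h].
/n/ (between /h/ and /o/) fails the environment for rule 2, so it stays [n].
/o/ (between /n/ and /m/): before a nasal consonant, so rule 3 applies → [õ].
/m/ (between /o/ and /o/) is unaffected → [m].
Rule 3 applies to /o/ (between /m/ and /n/: before a nasal consonant) → [õ].
/n/ (word-final) fails the environment for rule 2, so it stays [n].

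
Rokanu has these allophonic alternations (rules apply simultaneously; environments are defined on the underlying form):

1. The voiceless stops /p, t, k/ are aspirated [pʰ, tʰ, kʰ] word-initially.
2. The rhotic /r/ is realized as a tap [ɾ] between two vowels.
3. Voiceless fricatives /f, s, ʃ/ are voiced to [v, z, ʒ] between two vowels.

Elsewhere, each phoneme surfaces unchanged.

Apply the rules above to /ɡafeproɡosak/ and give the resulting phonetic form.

/ɡ/ (word-initial): no rule targets it → [ɡ].
/a/ — not in any rule's target class → [a].
/f/ (between /a/ and /e/) occurs between two vowels → [v] by rule 3.
/e/ — not in any rule's target class → [e].
/p/ — between /e/ and /r/; rule 1 does not apply here → [p].
/r/ (between /p/ and /o/): rule 2 targets it, but not between two vowels → unchanged [r].
/o/ stays [o].
/ɡ/ (between /o/ and /o/) is unaffected → [ɡ].
/o/ (between /ɡ/ and /s/): no rule targets it → [o].
/s/ — between /o/ and /a/, between two vowels — surfaces as [z] (rule 3).
/a/ — not in any rule's target class → [a].
/k/ (word-final) is in the target of rule 1 but the environment (word-initially) is not met → [k].

[ɡaveproɡozak]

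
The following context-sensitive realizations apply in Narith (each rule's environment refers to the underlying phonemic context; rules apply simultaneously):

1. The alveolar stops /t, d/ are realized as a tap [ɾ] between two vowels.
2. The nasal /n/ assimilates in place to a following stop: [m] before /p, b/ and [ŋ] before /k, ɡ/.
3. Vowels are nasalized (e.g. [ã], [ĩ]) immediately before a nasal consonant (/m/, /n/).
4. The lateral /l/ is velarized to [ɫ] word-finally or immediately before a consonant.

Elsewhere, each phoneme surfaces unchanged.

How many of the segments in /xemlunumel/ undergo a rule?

Segments that undergo a rule: /e/ → [ẽ] (rule 3); /u/ → [ũ] (rule 3); /u/ → [ũ] (rule 3); /l/ → [ɫ] (rule 4).
All other segments surface unchanged.

4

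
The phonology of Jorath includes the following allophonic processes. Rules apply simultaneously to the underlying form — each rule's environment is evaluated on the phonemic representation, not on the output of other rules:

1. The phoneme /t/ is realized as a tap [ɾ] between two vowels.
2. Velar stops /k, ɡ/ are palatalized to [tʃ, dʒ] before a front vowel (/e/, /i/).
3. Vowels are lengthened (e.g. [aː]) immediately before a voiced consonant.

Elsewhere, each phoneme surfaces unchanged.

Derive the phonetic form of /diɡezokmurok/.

[diːdʒeːzokmuːrok]

/d/ — not in any rule's target class → [d].
/i/ (between /d/ and /ɡ/): before a voiced consonant, so rule 3 applies → [iː].
/ɡ/ — between /i/ and /e/, before a front vowel — surfaces as [dʒ] (rule 2).
/e/ (between /ɡ/ and /z/) occurs before a voiced consonant → [eː] by rule 3.
/z/ (between /e/ and /o/): no rule targets it → [z].
/o/ (between /z/ and /k/): rule 3 targets it, but not before a voiced consonant → unchanged [o].
/k/ (between /o/ and /m/) fails the environment for rule 2, so it stays [k].
/m/ stays [m].
Rule 3 applies to /u/ (between /m/ and /r/: before a voiced consonant) → [uː].
/r/ (between /u/ and /o/) is unaffected → [r].
/o/ (between /r/ and /k/) fails the environment for rule 3, so it stays [o].
/k/ (word-final) fails the environment for rule 2, so it stays [k].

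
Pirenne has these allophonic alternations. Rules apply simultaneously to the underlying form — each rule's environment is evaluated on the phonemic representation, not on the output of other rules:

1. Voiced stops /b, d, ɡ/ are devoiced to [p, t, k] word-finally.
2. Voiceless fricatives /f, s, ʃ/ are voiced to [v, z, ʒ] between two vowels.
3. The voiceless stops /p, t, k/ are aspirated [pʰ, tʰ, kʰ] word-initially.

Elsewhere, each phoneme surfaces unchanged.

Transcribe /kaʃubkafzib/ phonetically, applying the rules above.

[kʰaʒubkafzip]

/k/ meets the environment for rule 3 (word-initially) → [kʰ].
/ʃ/ — between /a/ and /u/, between two vowels — surfaces as [ʒ] (rule 2).
/b/ (between /u/ and /k/) is in the target of rule 1 but the environment (word-finally) is not met → [b].
/k/ (between /b/ and /a/) is in the target of rule 3 but the environment (word-initially) is not met → [k].
/f/ (between /a/ and /z/) fails the environment for rule 2, so it stays [f].
/b/ — word-final, word-finally — surfaces as [p] (rule 1).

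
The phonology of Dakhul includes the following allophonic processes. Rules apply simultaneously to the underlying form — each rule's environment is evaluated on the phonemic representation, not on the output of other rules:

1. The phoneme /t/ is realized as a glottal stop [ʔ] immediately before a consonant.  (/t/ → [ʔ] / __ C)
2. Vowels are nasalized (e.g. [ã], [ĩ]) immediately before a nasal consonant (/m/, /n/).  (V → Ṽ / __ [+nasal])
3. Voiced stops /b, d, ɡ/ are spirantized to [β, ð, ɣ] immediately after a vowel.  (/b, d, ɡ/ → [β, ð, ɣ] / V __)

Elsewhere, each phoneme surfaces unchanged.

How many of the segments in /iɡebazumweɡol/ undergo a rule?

4

Segments that undergo a rule: /ɡ/ → [ɣ] (rule 3); /b/ → [β] (rule 3); /u/ → [ũ] (rule 2); /ɡ/ → [ɣ] (rule 3).
All other segments surface unchanged.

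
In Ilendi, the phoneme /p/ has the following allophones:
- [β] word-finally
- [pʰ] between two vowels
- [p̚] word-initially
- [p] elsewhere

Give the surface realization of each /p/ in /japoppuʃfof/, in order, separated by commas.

Occurrence 1 (position 3): between two vowels → [pʰ].
Occurrence 2 (position 5): no conditioning environment matches → elsewhere allophone [p].
Occurrence 3 (position 6): no conditioning environment matches → elsewhere allophone [p].

[pʰ], [p], [p]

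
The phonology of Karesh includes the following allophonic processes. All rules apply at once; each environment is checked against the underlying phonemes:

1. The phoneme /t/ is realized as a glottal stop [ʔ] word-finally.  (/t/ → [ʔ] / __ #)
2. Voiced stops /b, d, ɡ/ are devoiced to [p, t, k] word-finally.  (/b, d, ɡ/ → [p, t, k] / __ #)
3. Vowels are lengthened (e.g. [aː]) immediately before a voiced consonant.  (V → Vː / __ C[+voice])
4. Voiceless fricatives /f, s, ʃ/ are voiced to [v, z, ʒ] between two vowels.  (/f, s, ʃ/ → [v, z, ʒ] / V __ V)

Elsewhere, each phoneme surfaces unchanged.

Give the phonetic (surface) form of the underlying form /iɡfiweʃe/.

/i/ (word-initial) occurs before a voiced consonant → [iː] by rule 3.
/ɡ/ (between /i/ and /f/) fails the environment for rule 2, so it stays [ɡ].
/f/ — between /ɡ/ and /i/; rule 4 does not apply here → [f].
Rule 3 applies to /i/ (between /f/ and /w/: before a voiced consonant) → [iː].
/w/ (between /i/ and /e/) is unaffected → [w].
/e/ (between /w/ and /ʃ/) fails the environment for rule 3, so it stays [e].
/ʃ/ (between /e/ and /e/): between two vowels, so rule 4 applies → [ʒ].
/e/ — word-final; rule 3 does not apply here → [e].

[iːɡfiːweʒe]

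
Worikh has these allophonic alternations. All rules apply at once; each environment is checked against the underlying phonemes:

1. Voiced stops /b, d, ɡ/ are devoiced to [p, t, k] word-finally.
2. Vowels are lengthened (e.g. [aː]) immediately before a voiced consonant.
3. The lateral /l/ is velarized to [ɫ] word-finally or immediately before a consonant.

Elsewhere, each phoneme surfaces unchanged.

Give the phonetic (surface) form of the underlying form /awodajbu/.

/a/ — word-initial, before a voiced consonant — surfaces as [aː] (rule 2).
/o/ — between /w/ and /d/, before a voiced consonant — surfaces as [oː] (rule 2).
/d/ (between /o/ and /a/): rule 1 targets it, but not word-finally → unchanged [d].
/a/ — between /d/ and /j/, before a voiced consonant — surfaces as [aː] (rule 2).
/b/ — between /j/ and /u/; rule 1 does not apply here → [b].
/u/ (word-final): rule 2 targets it, but not before a voiced consonant → unchanged [u].

[aːwoːdaːjbu]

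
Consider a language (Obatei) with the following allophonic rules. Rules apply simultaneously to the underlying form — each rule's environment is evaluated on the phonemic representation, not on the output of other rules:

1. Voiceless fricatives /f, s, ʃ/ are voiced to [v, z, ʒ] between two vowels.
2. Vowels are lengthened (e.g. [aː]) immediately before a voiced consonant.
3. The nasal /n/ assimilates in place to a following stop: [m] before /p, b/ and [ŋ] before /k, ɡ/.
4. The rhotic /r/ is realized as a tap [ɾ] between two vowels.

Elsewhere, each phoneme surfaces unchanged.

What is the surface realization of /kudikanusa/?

[kuːdikaːnuza]

/k/ (word-initial): no rule targets it → [k].
/u/ (between /k/ and /d/): before a voiced consonant, so rule 2 applies → [uː].
/d/ (between /u/ and /i/): no rule targets it → [d].
/i/ (between /d/ and /k/) is in the target of rule 2 but the environment (before a voiced consonant) is not met → [i].
/k/ stays [k].
/a/ (between /k/ and /n/) occurs before a voiced consonant → [aː] by rule 2.
/n/ (between /a/ and /u/): rule 3 targets it, but not before a labial or velar stop → unchanged [n].
/u/ — between /n/ and /s/; rule 2 does not apply here → [u].
/s/ meets the environment for rule 1 (between two vowels) → [z].
/a/ — word-final; rule 2 does not apply here → [a].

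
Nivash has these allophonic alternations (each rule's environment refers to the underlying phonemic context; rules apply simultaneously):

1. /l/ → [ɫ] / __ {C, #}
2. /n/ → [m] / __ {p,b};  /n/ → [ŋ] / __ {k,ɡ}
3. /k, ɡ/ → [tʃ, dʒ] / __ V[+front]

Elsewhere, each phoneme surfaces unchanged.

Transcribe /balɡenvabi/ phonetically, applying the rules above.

/l/ meets the environment for rule 1 (word-finally or immediately before a consonant) → [ɫ].
/ɡ/ meets the environment for rule 3 (before a front vowel) → [dʒ].
/n/ (between /e/ and /v/) is in the target of rule 2 but the environment (before a labial or velar stop) is not met → [n].

[baɫdʒenvabi]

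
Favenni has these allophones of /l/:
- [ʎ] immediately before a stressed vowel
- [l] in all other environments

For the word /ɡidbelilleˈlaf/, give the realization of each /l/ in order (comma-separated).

[l], [l], [l], [ʎ]

Occurrence 1 (position 6): no conditioning environment matches → elsewhere allophone [l].
Occurrence 2 (position 8): no conditioning environment matches → elsewhere allophone [l].
Occurrence 3 (position 9): no conditioning environment matches → elsewhere allophone [l].
Occurrence 4 (position 11): immediately before a stressed vowel → [ʎ].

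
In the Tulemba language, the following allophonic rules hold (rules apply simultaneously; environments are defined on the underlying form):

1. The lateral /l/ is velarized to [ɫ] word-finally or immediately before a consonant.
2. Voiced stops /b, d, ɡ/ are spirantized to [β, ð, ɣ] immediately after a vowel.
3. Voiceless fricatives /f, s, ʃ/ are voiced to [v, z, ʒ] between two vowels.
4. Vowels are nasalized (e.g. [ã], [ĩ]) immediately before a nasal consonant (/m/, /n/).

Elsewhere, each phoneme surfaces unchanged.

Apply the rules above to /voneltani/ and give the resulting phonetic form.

[võneɫtãni]

/v/ — not in any rule's target class → [v].
/o/ meets the environment for rule 4 (before a nasal consonant) → [õ].
/n/ (between /o/ and /e/): no rule targets it → [n].
/e/ — between /n/ and /l/; rule 4 does not apply here → [e].
/l/ meets the environment for rule 1 (word-finally or immediately before a consonant) → [ɫ].
/t/ (between /l/ and /a/): no rule targets it → [t].
/a/ (between /t/ and /n/): before a nasal consonant, so rule 4 applies → [ã].
/n/ (between /a/ and /i/) is unaffected → [n].
/i/ — word-final; rule 4 does not apply here → [i].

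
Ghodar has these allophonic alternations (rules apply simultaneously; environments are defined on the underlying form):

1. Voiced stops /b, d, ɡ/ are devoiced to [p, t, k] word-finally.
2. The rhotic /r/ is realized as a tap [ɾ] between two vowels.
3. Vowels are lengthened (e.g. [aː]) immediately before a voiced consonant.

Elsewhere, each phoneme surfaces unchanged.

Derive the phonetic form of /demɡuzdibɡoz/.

/d/ (word-initial) fails the environment for rule 1, so it stays [d].
/e/ meets the environment for rule 3 (before a voiced consonant) → [eː].
/m/ stays [m].
/ɡ/ (between /m/ and /u/): rule 1 targets it, but not word-finally → unchanged [ɡ].
/u/ — between /ɡ/ and /z/, before a voiced consonant — surfaces as [uː] (rule 3).
/z/ — not in any rule's target class → [z].
/d/ (between /z/ and /i/): rule 1 targets it, but not word-finally → unchanged [d].
Rule 3 applies to /i/ (between /d/ and /b/: before a voiced consonant) → [iː].
/b/ (between /i/ and /ɡ/): rule 1 targets it, but not word-finally → unchanged [b].
/ɡ/ — between /b/ and /o/; rule 1 does not apply here → [ɡ].
/o/ meets the environment for rule 3 (before a voiced consonant) → [oː].
/z/ — not in any rule's target class → [z].

[deːmɡuːzdiːbɡoːz]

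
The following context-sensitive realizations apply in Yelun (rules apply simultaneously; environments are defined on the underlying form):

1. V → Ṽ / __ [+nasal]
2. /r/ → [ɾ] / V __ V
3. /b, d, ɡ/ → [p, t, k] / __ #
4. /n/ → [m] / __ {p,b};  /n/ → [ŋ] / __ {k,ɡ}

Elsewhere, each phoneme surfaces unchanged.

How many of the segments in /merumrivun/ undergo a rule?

Segments that undergo a rule: /r/ → [ɾ] (rule 2); /u/ → [ũ] (rule 1); /u/ → [ũ] (rule 1).
All other segments surface unchanged.

3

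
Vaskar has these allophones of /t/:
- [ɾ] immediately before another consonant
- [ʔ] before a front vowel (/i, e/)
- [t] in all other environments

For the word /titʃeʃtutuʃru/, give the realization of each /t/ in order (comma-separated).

Occurrence 1 (position 1): before a front vowel (/i, e/) → [ʔ].
Occurrence 2 (position 3): immediately before another consonant → [ɾ].
Occurrence 3 (position 7): no conditioning environment matches → elsewhere allophone [t].
Occurrence 4 (position 9): no conditioning environment matches → elsewhere allophone [t].

[ʔ], [ɾ], [t], [t]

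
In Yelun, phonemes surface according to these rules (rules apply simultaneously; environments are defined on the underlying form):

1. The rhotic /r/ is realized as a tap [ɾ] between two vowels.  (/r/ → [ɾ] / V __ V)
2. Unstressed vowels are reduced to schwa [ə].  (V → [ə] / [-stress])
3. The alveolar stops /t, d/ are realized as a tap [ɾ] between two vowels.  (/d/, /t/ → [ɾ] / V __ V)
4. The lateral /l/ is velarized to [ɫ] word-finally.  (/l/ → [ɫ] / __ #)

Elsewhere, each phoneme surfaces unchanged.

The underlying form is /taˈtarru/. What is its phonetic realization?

/t/ (word-initial): rule 3 targets it, but not between two vowels → unchanged [t].
/a/ (between /t/ and /t/) occurs in an unstressed syllable → [ə] by rule 2.
Rule 3 applies to /t/ (between /a/ and /a/: between two vowels) → [ɾ].
/a/ (between /t/ and /r/) is in the target of rule 2 but the environment (in an unstressed syllable) is not met → [a].
/r/ (between /a/ and /r/) is in the target of rule 1 but the environment (between two vowels) is not met → [r].
/r/ — between /r/ and /u/; rule 1 does not apply here → [r].
/u/ meets the environment for rule 2 (in an unstressed syllable) → [ə].

[təˈɾarrə]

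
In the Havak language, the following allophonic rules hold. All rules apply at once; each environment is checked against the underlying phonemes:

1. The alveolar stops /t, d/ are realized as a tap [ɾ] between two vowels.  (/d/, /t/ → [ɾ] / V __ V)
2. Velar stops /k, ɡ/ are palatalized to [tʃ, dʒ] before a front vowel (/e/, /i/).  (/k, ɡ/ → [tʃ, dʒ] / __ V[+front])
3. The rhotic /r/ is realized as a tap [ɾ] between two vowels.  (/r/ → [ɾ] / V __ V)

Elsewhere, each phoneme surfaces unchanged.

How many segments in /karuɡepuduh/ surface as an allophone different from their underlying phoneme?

3

Segments that undergo a rule: /r/ → [ɾ] (rule 3); /ɡ/ → [dʒ] (rule 2); /d/ → [ɾ] (rule 1).
All other segments surface unchanged.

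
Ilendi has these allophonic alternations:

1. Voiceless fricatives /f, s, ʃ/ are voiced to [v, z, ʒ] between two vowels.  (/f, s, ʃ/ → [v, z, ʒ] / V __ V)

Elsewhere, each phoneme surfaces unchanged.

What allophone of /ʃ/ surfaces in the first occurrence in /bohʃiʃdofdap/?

[ʃ]

/ʃ/ (between /h/ and /i/) is in the target of rule 1 but the environment (between two vowels) is not met → [ʃ].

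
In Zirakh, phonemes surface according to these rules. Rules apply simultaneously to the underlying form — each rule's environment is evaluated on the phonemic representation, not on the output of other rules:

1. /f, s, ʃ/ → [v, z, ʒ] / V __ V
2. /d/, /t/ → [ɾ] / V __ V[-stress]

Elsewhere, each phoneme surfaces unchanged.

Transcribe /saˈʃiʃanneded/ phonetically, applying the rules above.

/s/ — word-initial; rule 1 does not apply here → [s].
/ʃ/ (between /a/ and /i/): between two vowels, so rule 1 applies → [ʒ].
/ʃ/ (between /i/ and /a/): between two vowels, so rule 1 applies → [ʒ].
/d/ (between /e/ and /e/) occurs between a vowel and a following unstressed vowel → [ɾ] by rule 2.
/d/ (word-final) fails the environment for rule 2, so it stays [d].

[saˈʒiʒanneɾed]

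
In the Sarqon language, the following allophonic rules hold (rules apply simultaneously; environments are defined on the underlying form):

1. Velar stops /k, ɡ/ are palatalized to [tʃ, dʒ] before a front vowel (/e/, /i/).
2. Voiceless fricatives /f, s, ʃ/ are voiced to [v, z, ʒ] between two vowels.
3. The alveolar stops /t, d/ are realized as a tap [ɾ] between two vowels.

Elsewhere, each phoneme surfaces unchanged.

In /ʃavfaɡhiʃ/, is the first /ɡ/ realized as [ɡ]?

Yes

/ɡ/ (between /a/ and /h/) is in the target of rule 1 but the environment (before a front vowel) is not met → [ɡ].
The actual realization is [ɡ], which matches [ɡ].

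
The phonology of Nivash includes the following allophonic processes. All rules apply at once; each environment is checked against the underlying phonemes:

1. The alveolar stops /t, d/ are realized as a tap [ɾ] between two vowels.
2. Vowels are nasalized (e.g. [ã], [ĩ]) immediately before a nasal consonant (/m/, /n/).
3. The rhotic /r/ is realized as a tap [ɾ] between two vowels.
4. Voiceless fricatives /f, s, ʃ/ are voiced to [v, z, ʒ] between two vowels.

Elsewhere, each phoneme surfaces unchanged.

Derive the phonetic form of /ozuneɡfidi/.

[ozũneɡfiɾi]

/o/ — word-initial; rule 2 does not apply here → [o].
/z/ (between /o/ and /u/): no rule targets it → [z].
/u/ meets the environment for rule 2 (before a nasal consonant) → [ũ].
/n/ (between /u/ and /e/) is unaffected → [n].
/e/ — between /n/ and /ɡ/; rule 2 does not apply here → [e].
/ɡ/ stays [ɡ].
/f/ (between /ɡ/ and /i/): rule 4 targets it, but not between two vowels → unchanged [f].
/i/ — between /f/ and /d/; rule 2 does not apply here → [i].
/d/ (between /i/ and /i/): between two vowels, so rule 1 applies → [ɾ].
/i/ (word-final) fails the environment for rule 2, so it stays [i].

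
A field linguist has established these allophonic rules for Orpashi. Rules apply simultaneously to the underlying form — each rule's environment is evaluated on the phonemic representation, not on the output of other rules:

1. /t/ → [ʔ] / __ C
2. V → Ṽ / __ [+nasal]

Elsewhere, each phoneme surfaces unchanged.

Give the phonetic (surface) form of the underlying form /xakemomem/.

/a/ (between /x/ and /k/) is in the target of rule 2 but the environment (before a nasal consonant) is not met → [a].
/e/ — between /k/ and /m/, before a nasal consonant — surfaces as [ẽ] (rule 2).
/o/ (between /m/ and /m/) occurs before a nasal consonant → [õ] by rule 2.
/e/ (between /m/ and /m/): before a nasal consonant, so rule 2 applies → [ẽ].

[xakẽmõmẽm]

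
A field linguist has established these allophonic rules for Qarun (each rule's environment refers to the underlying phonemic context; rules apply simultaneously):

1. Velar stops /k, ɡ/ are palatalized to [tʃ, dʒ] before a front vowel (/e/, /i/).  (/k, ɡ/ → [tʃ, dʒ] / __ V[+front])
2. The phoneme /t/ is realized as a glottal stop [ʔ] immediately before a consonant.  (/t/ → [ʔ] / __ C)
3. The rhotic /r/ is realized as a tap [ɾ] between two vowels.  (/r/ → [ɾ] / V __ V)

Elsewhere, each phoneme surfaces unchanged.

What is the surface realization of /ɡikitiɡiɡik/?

/ɡ/ meets the environment for rule 1 (before a front vowel) → [dʒ].
Rule 1 applies to /k/ (between /i/ and /i/: before a front vowel) → [tʃ].
/t/ — between /i/ and /i/; rule 2 does not apply here → [t].
/ɡ/ (between /i/ and /i/) occurs before a front vowel → [dʒ] by rule 1.
Rule 1 applies to /ɡ/ (between /i/ and /i/: before a front vowel) → [dʒ].
/k/ (word-final): rule 1 targets it, but not before a front vowel → unchanged [k].

[dʒitʃitidʒidʒik]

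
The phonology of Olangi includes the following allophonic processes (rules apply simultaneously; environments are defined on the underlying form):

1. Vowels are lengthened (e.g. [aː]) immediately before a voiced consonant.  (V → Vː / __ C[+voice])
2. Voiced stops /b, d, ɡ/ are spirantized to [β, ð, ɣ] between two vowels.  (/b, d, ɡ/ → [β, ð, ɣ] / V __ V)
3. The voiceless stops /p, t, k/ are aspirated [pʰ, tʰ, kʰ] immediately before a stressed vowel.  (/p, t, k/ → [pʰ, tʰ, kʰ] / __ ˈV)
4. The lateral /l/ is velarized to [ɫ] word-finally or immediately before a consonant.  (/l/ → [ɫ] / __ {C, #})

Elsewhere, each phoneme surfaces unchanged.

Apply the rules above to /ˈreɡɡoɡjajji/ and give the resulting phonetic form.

/r/ stays [r].
/e/ (between /r/ and /ɡ/): before a voiced consonant, so rule 1 applies → [eː].
/ɡ/ (between /e/ and /ɡ/) is in the target of rule 2 but the environment (between two vowels) is not met → [ɡ].
/ɡ/ (between /ɡ/ and /o/): rule 2 targets it, but not between two vowels → unchanged [ɡ].
Rule 1 applies to /o/ (between /ɡ/ and /ɡ/: before a voiced consonant) → [oː].
/ɡ/ (between /o/ and /j/) is in the target of rule 2 but the environment (between two vowels) is not met → [ɡ].
/j/ stays [j].
Rule 1 applies to /a/ (between /j/ and /j/: before a voiced consonant) → [aː].
/j/ (between /a/ and /j/): no rule targets it → [j].
/j/ — not in any rule's target class → [j].
/i/ (word-final): rule 1 targets it, but not before a voiced consonant → unchanged [i].

[ˈreːɡɡoːɡjaːjji]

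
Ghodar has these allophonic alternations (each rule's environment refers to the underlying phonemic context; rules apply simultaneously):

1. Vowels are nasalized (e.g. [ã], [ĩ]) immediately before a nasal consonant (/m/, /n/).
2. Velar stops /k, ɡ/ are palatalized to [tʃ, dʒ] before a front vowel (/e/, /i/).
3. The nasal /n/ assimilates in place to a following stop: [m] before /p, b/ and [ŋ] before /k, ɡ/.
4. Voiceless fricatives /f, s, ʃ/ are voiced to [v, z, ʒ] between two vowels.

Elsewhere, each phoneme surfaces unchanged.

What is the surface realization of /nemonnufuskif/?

[nẽmõnnuvustʃif]

/n/ (word-initial) fails the environment for rule 3, so it stays [n].
Rule 1 applies to /e/ (between /n/ and /m/: before a nasal consonant) → [ẽ].
/m/ stays [m].
Rule 1 applies to /o/ (between /m/ and /n/: before a nasal consonant) → [õ].
/n/ — between /o/ and /n/; rule 3 does not apply here → [n].
/n/ (between /n/ and /u/): rule 3 targets it, but not before a labial or velar stop → unchanged [n].
/u/ — between /n/ and /f/; rule 1 does not apply here → [u].
Rule 4 applies to /f/ (between /u/ and /u/: between two vowels) → [v].
/u/ (between /f/ and /s/) fails the environment for rule 1, so it stays [u].
/s/ (between /u/ and /k/) is in the target of rule 4 but the environment (between two vowels) is not met → [s].
Rule 2 applies to /k/ (between /s/ and /i/: before a front vowel) → [tʃ].
/i/ (between /k/ and /f/) fails the environment for rule 1, so it stays [i].
/f/ (word-final): rule 4 targets it, but not between two vowels → unchanged [f].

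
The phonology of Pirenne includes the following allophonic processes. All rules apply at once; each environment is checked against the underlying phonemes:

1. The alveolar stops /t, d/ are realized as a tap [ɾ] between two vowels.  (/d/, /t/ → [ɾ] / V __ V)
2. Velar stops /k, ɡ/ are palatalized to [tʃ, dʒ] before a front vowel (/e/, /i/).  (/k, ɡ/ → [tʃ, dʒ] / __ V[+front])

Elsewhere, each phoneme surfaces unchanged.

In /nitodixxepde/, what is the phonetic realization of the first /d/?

/d/ (between /o/ and /i/): between two vowels, so rule 1 applies → [ɾ].

[ɾ]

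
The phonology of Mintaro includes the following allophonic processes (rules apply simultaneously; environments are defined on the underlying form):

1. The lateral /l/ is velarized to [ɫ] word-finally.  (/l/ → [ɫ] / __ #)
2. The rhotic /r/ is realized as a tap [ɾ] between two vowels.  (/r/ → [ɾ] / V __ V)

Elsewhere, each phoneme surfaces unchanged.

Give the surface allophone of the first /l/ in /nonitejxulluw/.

/l/ (between /u/ and /l/) is in the target of rule 1 but the environment (word-finally) is not met → [l].

[l]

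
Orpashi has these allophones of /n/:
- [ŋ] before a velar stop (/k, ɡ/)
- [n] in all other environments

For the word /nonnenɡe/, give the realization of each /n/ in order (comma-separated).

[n], [n], [n], [ŋ]

Occurrence 1 (position 1): no conditioning environment matches → elsewhere allophone [n].
Occurrence 2 (position 3): no conditioning environment matches → elsewhere allophone [n].
Occurrence 3 (position 4): no conditioning environment matches → elsewhere allophone [n].
Occurrence 4 (position 6): before a velar stop → [ŋ].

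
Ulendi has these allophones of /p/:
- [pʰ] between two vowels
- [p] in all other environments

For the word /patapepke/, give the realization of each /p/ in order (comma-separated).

[p], [pʰ], [p]

Occurrence 1 (position 1): no conditioning environment matches → elsewhere allophone [p].
Occurrence 2 (position 5): between two vowels → [pʰ].
Occurrence 3 (position 7): no conditioning environment matches → elsewhere allophone [p].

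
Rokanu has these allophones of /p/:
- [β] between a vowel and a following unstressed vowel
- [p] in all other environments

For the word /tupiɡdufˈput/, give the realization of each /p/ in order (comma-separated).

[β], [p]

Occurrence 1 (position 3): between a vowel and a following unstressed vowel → [β].
Occurrence 2 (position 9): no conditioning environment matches → elsewhere allophone [p].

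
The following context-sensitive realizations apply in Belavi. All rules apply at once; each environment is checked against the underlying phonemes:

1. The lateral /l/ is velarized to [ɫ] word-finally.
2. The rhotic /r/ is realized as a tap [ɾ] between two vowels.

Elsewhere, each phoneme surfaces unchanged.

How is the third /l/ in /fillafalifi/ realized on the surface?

[l]

/l/ (between /a/ and /i/) is in the target of rule 1 but the environment (word-finally) is not met → [l].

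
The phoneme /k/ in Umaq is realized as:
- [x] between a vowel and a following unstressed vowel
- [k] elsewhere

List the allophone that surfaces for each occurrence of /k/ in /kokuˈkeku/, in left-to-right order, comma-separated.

Occurrence 1 (position 1): no conditioning environment matches → elsewhere allophone [k].
Occurrence 2 (position 3): between a vowel and a following unstressed vowel → [x].
Occurrence 3 (position 5): no conditioning environment matches → elsewhere allophone [k].
Occurrence 4 (position 7): between a vowel and a following unstressed vowel → [x].

[k], [x], [k], [x]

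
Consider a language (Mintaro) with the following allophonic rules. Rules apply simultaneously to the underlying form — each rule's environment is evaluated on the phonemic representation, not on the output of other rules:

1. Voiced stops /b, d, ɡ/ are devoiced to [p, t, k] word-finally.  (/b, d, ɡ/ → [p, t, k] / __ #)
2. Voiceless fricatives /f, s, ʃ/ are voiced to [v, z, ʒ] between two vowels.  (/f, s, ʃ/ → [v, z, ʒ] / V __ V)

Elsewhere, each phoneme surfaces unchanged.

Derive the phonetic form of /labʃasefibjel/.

[labʃazevibjel]

/l/ (word-initial): no rule targets it → [l].
/a/ (between /l/ and /b/): no rule targets it → [a].
/b/ (between /a/ and /ʃ/) fails the environment for rule 1, so it stays [b].
/ʃ/ — between /b/ and /a/; rule 2 does not apply here → [ʃ].
/a/ stays [a].
/s/ — between /a/ and /e/, between two vowels — surfaces as [z] (rule 2).
/e/ (between /s/ and /f/) is unaffected → [e].
/f/ (between /e/ and /i/): between two vowels, so rule 2 applies → [v].
/i/ — not in any rule's target class → [i].
/b/ (between /i/ and /j/) is in the target of rule 1 but the environment (word-finally) is not met → [b].
/j/ — not in any rule's target class → [j].
/e/ (between /j/ and /l/): no rule targets it → [e].
/l/ stays [l].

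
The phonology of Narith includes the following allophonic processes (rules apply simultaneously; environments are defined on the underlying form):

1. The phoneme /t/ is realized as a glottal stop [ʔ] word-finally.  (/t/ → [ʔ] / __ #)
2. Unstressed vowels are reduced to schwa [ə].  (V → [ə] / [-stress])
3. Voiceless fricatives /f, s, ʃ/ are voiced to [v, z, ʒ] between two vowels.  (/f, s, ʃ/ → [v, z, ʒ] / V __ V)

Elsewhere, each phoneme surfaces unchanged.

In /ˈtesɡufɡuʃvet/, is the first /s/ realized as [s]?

/s/ (between /e/ and /ɡ/) fails the environment for rule 3, so it stays [s].
The actual realization is [s], which matches [s].

Yes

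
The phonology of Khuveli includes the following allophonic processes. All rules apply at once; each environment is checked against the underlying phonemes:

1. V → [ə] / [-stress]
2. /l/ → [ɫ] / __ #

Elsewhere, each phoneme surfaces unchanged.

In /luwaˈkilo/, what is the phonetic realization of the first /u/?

[ə]

/u/ — between /l/ and /w/, in an unstressed syllable — surfaces as [ə] (rule 1).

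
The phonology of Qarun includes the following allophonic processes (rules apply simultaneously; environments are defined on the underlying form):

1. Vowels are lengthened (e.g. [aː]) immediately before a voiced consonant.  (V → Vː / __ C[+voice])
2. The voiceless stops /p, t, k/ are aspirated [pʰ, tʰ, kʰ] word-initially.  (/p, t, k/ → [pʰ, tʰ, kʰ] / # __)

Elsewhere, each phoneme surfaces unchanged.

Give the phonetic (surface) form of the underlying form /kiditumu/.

/k/ (word-initial): word-initially, so rule 2 applies → [kʰ].
/i/ — between /k/ and /d/, before a voiced consonant — surfaces as [iː] (rule 1).
/d/ — not in any rule's target class → [d].
/i/ (between /d/ and /t/): rule 1 targets it, but not before a voiced consonant → unchanged [i].
/t/ (between /i/ and /u/): rule 2 targets it, but not word-initially → unchanged [t].
/u/ (between /t/ and /m/) occurs before a voiced consonant → [uː] by rule 1.
/m/ — not in any rule's target class → [m].
/u/ (word-final): rule 1 targets it, but not before a voiced consonant → unchanged [u].

[kʰiːdituːmu]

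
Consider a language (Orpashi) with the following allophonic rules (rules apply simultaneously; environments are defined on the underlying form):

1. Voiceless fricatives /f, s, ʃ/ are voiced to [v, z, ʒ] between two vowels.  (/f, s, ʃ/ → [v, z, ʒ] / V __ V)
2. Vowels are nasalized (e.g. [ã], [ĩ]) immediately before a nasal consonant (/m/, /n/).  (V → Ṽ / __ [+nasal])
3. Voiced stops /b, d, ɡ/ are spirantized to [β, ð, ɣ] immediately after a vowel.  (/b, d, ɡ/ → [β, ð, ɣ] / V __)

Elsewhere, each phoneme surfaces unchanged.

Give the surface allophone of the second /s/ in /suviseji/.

[z]

Rule 1 applies to /s/ (between /i/ and /e/: between two vowels) → [z].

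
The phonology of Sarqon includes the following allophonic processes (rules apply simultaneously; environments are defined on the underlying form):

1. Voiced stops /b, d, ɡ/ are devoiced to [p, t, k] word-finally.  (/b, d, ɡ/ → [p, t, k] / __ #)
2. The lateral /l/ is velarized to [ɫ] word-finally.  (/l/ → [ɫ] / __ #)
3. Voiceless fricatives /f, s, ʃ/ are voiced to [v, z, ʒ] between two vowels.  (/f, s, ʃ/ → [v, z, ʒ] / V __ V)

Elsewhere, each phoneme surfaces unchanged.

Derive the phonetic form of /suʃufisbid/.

[suʒuvisbit]

/s/ (word-initial) is in the target of rule 3 but the environment (between two vowels) is not met → [s].
/ʃ/ (between /u/ and /u/): between two vowels, so rule 3 applies → [ʒ].
Rule 3 applies to /f/ (between /u/ and /i/: between two vowels) → [v].
/s/ (between /i/ and /b/): rule 3 targets it, but not between two vowels → unchanged [s].
/b/ (between /s/ and /i/): rule 1 targets it, but not word-finally → unchanged [b].
/d/ (word-final): word-finally, so rule 1 applies → [t].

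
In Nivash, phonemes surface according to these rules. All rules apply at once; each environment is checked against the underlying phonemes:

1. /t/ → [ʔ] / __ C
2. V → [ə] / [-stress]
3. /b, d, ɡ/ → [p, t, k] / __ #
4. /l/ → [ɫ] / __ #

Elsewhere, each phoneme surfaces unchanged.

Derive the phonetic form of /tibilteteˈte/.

[təbəltətəˈte]

/t/ (word-initial): rule 1 targets it, but not immediately before a consonant → unchanged [t].
/i/ (between /t/ and /b/): in an unstressed syllable, so rule 2 applies → [ə].
/b/ (between /i/ and /i/) is in the target of rule 3 but the environment (word-finally) is not met → [b].
/i/ (between /b/ and /l/): in an unstressed syllable, so rule 2 applies → [ə].
/l/ — between /i/ and /t/; rule 4 does not apply here → [l].
/t/ (between /l/ and /e/): rule 1 targets it, but not immediately before a consonant → unchanged [t].
/e/ (between /t/ and /t/) occurs in an unstressed syllable → [ə] by rule 2.
/t/ (between /e/ and /e/): rule 1 targets it, but not immediately before a consonant → unchanged [t].
/e/ meets the environment for rule 2 (in an unstressed syllable) → [ə].
/t/ — between /e/ and /e/; rule 1 does not apply here → [t].
/e/ — word-final; rule 2 does not apply here → [e].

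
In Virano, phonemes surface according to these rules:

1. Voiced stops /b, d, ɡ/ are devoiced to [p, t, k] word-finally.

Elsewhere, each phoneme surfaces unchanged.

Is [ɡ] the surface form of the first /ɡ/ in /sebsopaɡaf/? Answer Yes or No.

Yes

/ɡ/ — between /a/ and /a/; rule 1 does not apply here → [ɡ].
The actual realization is [ɡ], which matches [ɡ].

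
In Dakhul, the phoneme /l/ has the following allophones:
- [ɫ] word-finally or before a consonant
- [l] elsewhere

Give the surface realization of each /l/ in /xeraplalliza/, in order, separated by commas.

Occurrence 1 (position 6): no conditioning environment matches → elsewhere allophone [l].
Occurrence 2 (position 8): word-finally or before a consonant → [ɫ].
Occurrence 3 (position 9): no conditioning environment matches → elsewhere allophone [l].

[l], [ɫ], [l]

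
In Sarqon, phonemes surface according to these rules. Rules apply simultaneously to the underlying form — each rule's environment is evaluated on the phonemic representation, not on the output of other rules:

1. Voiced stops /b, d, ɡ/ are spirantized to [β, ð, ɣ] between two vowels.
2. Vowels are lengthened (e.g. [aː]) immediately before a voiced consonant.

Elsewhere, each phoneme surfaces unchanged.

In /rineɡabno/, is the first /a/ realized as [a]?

Rule 2 applies to /a/ (between /ɡ/ and /b/: before a voiced consonant) → [aː].
The actual realization is [aː], not [a].

No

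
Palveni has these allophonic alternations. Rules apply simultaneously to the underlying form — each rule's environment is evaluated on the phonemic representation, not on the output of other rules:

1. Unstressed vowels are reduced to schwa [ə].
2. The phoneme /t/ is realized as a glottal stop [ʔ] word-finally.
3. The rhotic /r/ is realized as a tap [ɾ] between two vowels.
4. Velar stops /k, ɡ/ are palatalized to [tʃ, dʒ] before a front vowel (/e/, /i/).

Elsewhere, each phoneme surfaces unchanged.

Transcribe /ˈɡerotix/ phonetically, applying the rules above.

/ɡ/ — word-initial, before a front vowel — surfaces as [dʒ] (rule 4).
/e/ (between /ɡ/ and /r/): rule 1 targets it, but not in an unstressed syllable → unchanged [e].
/r/ — between /e/ and /o/, between two vowels — surfaces as [ɾ] (rule 3).
/o/ meets the environment for rule 1 (in an unstressed syllable) → [ə].
/t/ — between /o/ and /i/; rule 2 does not apply here → [t].
Rule 1 applies to /i/ (between /t/ and /x/: in an unstressed syllable) → [ə].

[ˈdʒeɾətəx]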